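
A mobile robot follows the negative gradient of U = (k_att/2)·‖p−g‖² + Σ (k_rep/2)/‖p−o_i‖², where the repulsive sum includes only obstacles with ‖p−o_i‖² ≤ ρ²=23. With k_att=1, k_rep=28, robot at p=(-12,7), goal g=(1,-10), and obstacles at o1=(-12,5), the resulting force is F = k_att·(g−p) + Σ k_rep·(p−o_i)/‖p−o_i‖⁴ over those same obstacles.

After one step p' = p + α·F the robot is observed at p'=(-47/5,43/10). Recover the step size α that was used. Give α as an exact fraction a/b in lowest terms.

F_att = 1·(g−p) = 1·(13,-17) = (13.0000,-17.0000)
o1: d²=4 ≤ ρ²=23; F_rep = 28·(0,2)/4² = (0.0000,3.5000)
F = F_att + ΣF_rep = (13.0000,-13.5000)
Δp = p'−p = (2.6000,-2.7000); α = Δx/Fx = (13/5) / (13) = 1/5
check: Δy/Fy = (-27/10) / (-27/2) = 1/5 ✓

α = 1/5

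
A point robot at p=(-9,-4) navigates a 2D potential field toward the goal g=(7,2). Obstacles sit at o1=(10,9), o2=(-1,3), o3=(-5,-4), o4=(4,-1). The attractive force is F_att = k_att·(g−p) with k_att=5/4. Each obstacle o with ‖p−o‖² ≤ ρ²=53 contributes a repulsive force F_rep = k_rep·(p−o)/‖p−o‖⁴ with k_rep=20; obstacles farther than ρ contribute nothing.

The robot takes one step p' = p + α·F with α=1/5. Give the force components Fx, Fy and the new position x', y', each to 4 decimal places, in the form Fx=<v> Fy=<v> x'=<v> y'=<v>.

Fx=19.6875 Fy=7.5000 x'=-5.0625 y'=-2.5000

F_att = 5/4·(g−p) = 5/4·(16,6) = (20.0000,7.5000)
o1: d²=530 > ρ²=53 → inactive
o2: d²=113 > ρ²=53 → inactive
o3: d²=16 ≤ ρ²=53; F_rep = 20·(-4,0)/16² = (-0.3125,0.0000)
o4: d²=178 > ρ²=53 → inactive
F = F_att + ΣF_rep = (19.6875,7.5000)
p' = p + 1/5·F = (-5.0625,-2.5000)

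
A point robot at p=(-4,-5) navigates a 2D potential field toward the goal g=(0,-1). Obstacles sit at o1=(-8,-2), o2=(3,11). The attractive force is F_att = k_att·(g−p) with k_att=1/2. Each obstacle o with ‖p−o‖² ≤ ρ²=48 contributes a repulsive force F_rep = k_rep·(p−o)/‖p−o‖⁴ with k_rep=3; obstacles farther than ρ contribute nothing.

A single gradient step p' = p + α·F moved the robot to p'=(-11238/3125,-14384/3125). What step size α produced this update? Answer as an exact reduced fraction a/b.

α = 1/5

F_att = 1/2·(g−p) = 1/2·(4,4) = (2.0000,2.0000)
o1: d²=25 ≤ ρ²=48; F_rep = 3·(4,-3)/25² = (0.0192,-0.0144)
o2: d²=305 > ρ²=48 → inactive
F = F_att + ΣF_rep = (2.0192,1.9856)
Δp = p'−p = (0.4038,0.3971); α = Δx/Fx = (1262/3125) / (1262/625) = 1/5
check: Δy/Fy = (1241/3125) / (1241/625) = 1/5 ✓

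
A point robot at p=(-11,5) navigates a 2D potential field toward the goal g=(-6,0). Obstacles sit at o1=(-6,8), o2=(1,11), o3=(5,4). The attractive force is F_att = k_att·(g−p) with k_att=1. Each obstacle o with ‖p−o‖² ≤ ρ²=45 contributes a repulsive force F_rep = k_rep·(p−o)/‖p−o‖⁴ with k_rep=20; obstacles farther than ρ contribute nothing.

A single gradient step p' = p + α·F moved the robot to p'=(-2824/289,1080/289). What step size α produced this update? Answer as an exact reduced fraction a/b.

α = 1/4

F_att = 1·(g−p) = 1·(5,-5) = (5.0000,-5.0000)
o1: d²=34 ≤ ρ²=45; F_rep = 20·(-5,-3)/34² = (-0.0865,-0.0519)
o2: d²=180 > ρ²=45 → inactive
o3: d²=257 > ρ²=45 → inactive
F = F_att + ΣF_rep = (4.9135,-5.0519)
Δp = p'−p = (1.2284,-1.2630); α = Δx/Fx = (355/289) / (1420/289) = 1/4
check: Δy/Fy = (-365/289) / (-1460/289) = 1/4 ✓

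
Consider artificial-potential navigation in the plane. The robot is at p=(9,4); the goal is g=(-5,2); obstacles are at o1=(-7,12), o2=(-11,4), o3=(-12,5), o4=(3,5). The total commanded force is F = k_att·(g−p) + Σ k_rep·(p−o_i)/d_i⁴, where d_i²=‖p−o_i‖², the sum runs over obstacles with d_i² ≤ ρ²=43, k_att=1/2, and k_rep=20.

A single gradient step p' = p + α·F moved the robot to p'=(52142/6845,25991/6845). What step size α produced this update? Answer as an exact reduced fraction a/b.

α = 1/5

F_att = 1/2·(g−p) = 1/2·(-14,-2) = (-7.0000,-1.0000)
o1: d²=320 > ρ²=43 → inactive
o2: d²=400 > ρ²=43 → inactive
o3: d²=442 > ρ²=43 → inactive
o4: d²=37 ≤ ρ²=43; F_rep = 20·(6,-1)/37² = (0.0877,-0.0146)
F = F_att + ΣF_rep = (-6.9123,-1.0146)
Δp = p'−p = (-1.3825,-0.2029); α = Δx/Fx = (-9463/6845) / (-9463/1369) = 1/5
check: Δy/Fy = (-1389/6845) / (-1389/1369) = 1/5 ✓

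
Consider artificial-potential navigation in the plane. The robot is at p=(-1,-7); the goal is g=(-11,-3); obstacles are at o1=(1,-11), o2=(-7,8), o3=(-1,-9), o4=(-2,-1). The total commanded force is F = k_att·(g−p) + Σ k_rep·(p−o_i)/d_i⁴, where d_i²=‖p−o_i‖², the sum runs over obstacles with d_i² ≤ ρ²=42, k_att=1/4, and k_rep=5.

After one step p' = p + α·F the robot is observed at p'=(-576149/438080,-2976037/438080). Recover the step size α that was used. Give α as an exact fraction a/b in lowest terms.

F_att = 1/4·(g−p) = 1/4·(-10,4) = (-2.5000,1.0000)
o1: d²=20 ≤ ρ²=42; F_rep = 5·(-2,4)/20² = (-0.0250,0.0500)
o2: d²=261 > ρ²=42 → inactive
o3: d²=4 ≤ ρ²=42; F_rep = 5·(0,2)/4² = (0.0000,0.6250)
o4: d²=37 ≤ ρ²=42; F_rep = 5·(1,-6)/37² = (0.0037,-0.0219)
F = F_att + ΣF_rep = (-2.5213,1.6531)
Δp = p'−p = (-0.3152,0.2066); α = Δx/Fx = (-138069/438080) / (-138069/54760) = 1/8
check: Δy/Fy = (90523/438080) / (90523/54760) = 1/8 ✓

α = 1/8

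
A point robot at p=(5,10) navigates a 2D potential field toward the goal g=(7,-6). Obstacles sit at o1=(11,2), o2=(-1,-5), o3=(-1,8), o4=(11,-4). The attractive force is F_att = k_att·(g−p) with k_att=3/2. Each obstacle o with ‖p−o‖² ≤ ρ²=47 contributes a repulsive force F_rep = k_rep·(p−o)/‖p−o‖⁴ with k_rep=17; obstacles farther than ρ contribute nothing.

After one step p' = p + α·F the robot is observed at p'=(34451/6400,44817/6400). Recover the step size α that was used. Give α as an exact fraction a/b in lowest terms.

α = 1/8

F_att = 3/2·(g−p) = 3/2·(2,-16) = (3.0000,-24.0000)
o1: d²=100 > ρ²=47 → inactive
o2: d²=261 > ρ²=47 → inactive
o3: d²=40 ≤ ρ²=47; F_rep = 17·(6,2)/40² = (0.0638,0.0213)
o4: d²=232 > ρ²=47 → inactive
F = F_att + ΣF_rep = (3.0638,-23.9788)
Δp = p'−p = (0.3830,-2.9973); α = Δx/Fx = (2451/6400) / (2451/800) = 1/8
check: Δy/Fy = (-19183/6400) / (-19183/800) = 1/8 ✓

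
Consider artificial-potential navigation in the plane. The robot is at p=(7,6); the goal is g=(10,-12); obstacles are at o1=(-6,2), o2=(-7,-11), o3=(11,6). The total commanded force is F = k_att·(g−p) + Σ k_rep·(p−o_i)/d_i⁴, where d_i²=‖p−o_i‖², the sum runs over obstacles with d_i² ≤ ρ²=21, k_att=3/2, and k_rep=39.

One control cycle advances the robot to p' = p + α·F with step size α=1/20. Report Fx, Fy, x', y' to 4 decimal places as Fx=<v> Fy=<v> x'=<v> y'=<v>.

Fx=3.8906 Fy=-27.0000 x'=7.1945 y'=4.6500

F_att = 3/2·(g−p) = 3/2·(3,-18) = (4.5000,-27.0000)
o1: d²=185 > ρ²=21 → inactive
o2: d²=485 > ρ²=21 → inactive
o3: d²=16 ≤ ρ²=21; F_rep = 39·(-4,0)/16² = (-0.6094,0.0000)
F = F_att + ΣF_rep = (3.8906,-27.0000)
p' = p + 1/20·F = (7.1945,4.6500)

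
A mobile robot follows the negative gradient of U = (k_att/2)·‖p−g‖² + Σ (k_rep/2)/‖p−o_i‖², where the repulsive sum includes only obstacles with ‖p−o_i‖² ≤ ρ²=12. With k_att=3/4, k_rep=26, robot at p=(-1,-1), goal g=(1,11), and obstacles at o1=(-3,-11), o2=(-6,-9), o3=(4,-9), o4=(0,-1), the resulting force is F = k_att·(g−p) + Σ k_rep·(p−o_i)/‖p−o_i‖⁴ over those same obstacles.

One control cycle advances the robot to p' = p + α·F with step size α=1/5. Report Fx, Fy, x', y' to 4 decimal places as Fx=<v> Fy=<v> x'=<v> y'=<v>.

F_att = 3/4·(g−p) = 3/4·(2,12) = (1.5000,9.0000)
o1: d²=104 > ρ²=12 → inactive
o2: d²=89 > ρ²=12 → inactive
o3: d²=89 > ρ²=12 → inactive
o4: d²=1 ≤ ρ²=12; F_rep = 26·(-1,0)/1² = (-26.0000,0.0000)
F = F_att + ΣF_rep = (-24.5000,9.0000)
p' = p + 1/5·F = (-5.9000,0.8000)

Fx=-24.5000 Fy=9.0000 x'=-5.9000 y'=0.8000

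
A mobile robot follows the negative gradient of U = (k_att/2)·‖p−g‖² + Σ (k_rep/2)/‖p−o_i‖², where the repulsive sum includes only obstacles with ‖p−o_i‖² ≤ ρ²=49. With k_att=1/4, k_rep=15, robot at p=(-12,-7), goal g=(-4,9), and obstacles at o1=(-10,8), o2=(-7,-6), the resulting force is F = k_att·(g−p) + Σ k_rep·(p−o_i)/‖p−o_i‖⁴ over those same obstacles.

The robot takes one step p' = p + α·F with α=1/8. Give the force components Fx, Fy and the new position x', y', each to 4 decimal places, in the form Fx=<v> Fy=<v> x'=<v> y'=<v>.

F_att = 1/4·(g−p) = 1/4·(8,16) = (2.0000,4.0000)
o1: d²=229 > ρ²=49 → inactive
o2: d²=26 ≤ ρ²=49; F_rep = 15·(-5,-1)/26² = (-0.1109,-0.0222)
F = F_att + ΣF_rep = (1.8891,3.9778)
p' = p + 1/8·F = (-11.7639,-6.5028)

Fx=1.8891 Fy=3.9778 x'=-11.7639 y'=-6.5028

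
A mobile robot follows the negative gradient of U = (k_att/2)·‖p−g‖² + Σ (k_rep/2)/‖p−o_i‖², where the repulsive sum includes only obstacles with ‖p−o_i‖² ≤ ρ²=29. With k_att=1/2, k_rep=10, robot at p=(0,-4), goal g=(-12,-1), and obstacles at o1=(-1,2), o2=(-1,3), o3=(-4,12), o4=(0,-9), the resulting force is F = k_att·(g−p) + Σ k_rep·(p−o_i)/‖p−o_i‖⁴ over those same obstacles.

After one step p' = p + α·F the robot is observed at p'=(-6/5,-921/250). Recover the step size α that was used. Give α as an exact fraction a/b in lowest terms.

F_att = 1/2·(g−p) = 1/2·(-12,3) = (-6.0000,1.5000)
o1: d²=37 > ρ²=29 → inactive
o2: d²=50 > ρ²=29 → inactive
o3: d²=272 > ρ²=29 → inactive
o4: d²=25 ≤ ρ²=29; F_rep = 10·(0,5)/25² = (0.0000,0.0800)
F = F_att + ΣF_rep = (-6.0000,1.5800)
Δp = p'−p = (-1.2000,0.3160); α = Δx/Fx = (-6/5) / (-6) = 1/5
check: Δy/Fy = (79/250) / (79/50) = 1/5 ✓

α = 1/5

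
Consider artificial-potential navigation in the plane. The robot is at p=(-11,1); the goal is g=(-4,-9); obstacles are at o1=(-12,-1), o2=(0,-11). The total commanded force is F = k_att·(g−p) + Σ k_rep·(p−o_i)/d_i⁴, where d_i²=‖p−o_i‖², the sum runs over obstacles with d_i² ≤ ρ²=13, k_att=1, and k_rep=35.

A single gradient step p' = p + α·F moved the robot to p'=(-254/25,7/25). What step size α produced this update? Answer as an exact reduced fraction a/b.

F_att = 1·(g−p) = 1·(7,-10) = (7.0000,-10.0000)
o1: d²=5 ≤ ρ²=13; F_rep = 35·(1,2)/5² = (1.4000,2.8000)
o2: d²=265 > ρ²=13 → inactive
F = F_att + ΣF_rep = (8.4000,-7.2000)
Δp = p'−p = (0.8400,-0.7200); α = Δx/Fx = (21/25) / (42/5) = 1/10
check: Δy/Fy = (-18/25) / (-36/5) = 1/10 ✓

α = 1/10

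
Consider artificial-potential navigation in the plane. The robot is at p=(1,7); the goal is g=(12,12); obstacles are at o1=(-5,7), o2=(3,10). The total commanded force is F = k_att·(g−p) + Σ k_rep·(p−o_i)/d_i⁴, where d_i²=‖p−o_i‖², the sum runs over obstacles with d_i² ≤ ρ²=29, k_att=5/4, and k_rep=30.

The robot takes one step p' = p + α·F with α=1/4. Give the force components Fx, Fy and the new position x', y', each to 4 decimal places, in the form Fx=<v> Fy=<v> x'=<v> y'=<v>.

F_att = 5/4·(g−p) = 5/4·(11,5) = (13.7500,6.2500)
o1: d²=36 > ρ²=29 → inactive
o2: d²=13 ≤ ρ²=29; F_rep = 30·(-2,-3)/13² = (-0.3550,-0.5325)
F = F_att + ΣF_rep = (13.3950,5.7175)
p' = p + 1/4·F = (4.3487,8.4294)

Fx=13.3950 Fy=5.7175 x'=4.3487 y'=8.4294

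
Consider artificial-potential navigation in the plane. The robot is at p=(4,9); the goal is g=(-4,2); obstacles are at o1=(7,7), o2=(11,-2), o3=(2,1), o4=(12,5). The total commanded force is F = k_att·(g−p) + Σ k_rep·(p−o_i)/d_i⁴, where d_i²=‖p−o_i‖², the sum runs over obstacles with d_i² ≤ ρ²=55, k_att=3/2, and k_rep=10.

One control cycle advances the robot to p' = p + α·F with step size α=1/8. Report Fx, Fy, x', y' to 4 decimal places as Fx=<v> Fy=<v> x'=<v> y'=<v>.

Fx=-12.1775 Fy=-10.3817 x'=2.4778 y'=7.7023

F_att = 3/2·(g−p) = 3/2·(-8,-7) = (-12.0000,-10.5000)
o1: d²=13 ≤ ρ²=55; F_rep = 10·(-3,2)/13² = (-0.1775,0.1183)
o2: d²=170 > ρ²=55 → inactive
o3: d²=68 > ρ²=55 → inactive
o4: d²=80 > ρ²=55 → inactive
F = F_att + ΣF_rep = (-12.1775,-10.3817)
p' = p + 1/8·F = (2.4778,7.7023)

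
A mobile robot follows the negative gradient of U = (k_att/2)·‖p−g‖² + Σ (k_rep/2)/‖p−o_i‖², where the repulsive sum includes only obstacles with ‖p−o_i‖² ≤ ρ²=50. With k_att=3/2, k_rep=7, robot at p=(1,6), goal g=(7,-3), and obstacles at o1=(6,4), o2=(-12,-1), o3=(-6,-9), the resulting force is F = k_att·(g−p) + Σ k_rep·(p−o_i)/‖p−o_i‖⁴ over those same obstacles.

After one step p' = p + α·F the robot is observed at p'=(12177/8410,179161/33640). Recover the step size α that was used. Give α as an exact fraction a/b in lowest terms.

F_att = 3/2·(g−p) = 3/2·(6,-9) = (9.0000,-13.5000)
o1: d²=29 ≤ ρ²=50; F_rep = 7·(-5,2)/29² = (-0.0416,0.0166)
o2: d²=218 > ρ²=50 → inactive
o3: d²=274 > ρ²=50 → inactive
F = F_att + ΣF_rep = (8.9584,-13.4834)
Δp = p'−p = (0.4479,-0.6742); α = Δx/Fx = (3767/8410) / (7534/841) = 1/20
check: Δy/Fy = (-22679/33640) / (-22679/1682) = 1/20 ✓

α = 1/20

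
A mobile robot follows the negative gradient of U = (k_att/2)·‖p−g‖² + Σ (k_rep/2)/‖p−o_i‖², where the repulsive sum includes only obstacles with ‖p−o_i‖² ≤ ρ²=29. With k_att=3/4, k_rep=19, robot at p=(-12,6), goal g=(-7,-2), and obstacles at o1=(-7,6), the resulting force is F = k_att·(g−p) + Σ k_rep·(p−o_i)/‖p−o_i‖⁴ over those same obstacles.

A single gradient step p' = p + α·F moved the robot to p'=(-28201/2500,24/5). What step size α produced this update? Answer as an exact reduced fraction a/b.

F_att = 3/4·(g−p) = 3/4·(5,-8) = (3.7500,-6.0000)
o1: d²=25 ≤ ρ²=29; F_rep = 19·(-5,0)/25² = (-0.1520,0.0000)
F = F_att + ΣF_rep = (3.5980,-6.0000)
Δp = p'−p = (0.7196,-1.2000); α = Δx/Fx = (1799/2500) / (1799/500) = 1/5
check: Δy/Fy = (-6/5) / (-6) = 1/5 ✓

α = 1/5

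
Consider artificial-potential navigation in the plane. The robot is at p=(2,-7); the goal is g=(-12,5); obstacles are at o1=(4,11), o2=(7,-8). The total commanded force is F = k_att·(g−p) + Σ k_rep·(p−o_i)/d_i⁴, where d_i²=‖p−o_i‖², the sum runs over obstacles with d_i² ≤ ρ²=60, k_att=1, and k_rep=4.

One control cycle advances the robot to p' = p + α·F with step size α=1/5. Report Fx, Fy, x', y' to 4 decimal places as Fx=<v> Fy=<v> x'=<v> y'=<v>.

Fx=-14.0296 Fy=12.0059 x'=-0.8059 y'=-4.5988

F_att = 1·(g−p) = 1·(-14,12) = (-14.0000,12.0000)
o1: d²=328 > ρ²=60 → inactive
o2: d²=26 ≤ ρ²=60; F_rep = 4·(-5,1)/26² = (-0.0296,0.0059)
F = F_att + ΣF_rep = (-14.0296,12.0059)
p' = p + 1/5·F = (-0.8059,-4.5988)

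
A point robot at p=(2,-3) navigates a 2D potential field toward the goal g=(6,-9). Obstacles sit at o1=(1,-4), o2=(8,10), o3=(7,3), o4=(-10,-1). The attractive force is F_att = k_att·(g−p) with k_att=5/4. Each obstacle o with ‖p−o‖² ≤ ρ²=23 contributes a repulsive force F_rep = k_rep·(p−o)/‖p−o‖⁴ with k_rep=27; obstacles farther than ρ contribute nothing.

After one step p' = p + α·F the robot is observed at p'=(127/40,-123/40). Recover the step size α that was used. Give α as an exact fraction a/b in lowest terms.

F_att = 5/4·(g−p) = 5/4·(4,-6) = (5.0000,-7.5000)
o1: d²=2 ≤ ρ²=23; F_rep = 27·(1,1)/2² = (6.7500,6.7500)
o2: d²=205 > ρ²=23 → inactive
o3: d²=61 > ρ²=23 → inactive
o4: d²=148 > ρ²=23 → inactive
F = F_att + ΣF_rep = (11.7500,-0.7500)
Δp = p'−p = (1.1750,-0.0750); α = Δx/Fx = (47/40) / (47/4) = 1/10
check: Δy/Fy = (-3/40) / (-3/4) = 1/10 ✓

α = 1/10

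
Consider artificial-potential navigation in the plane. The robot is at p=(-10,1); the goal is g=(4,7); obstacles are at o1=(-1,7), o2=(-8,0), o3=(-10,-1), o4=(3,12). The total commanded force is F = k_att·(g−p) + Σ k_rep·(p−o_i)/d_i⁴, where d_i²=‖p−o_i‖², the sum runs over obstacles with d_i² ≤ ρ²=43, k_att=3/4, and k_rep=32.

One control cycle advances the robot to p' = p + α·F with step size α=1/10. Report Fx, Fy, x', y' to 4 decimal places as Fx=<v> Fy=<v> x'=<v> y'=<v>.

F_att = 3/4·(g−p) = 3/4·(14,6) = (10.5000,4.5000)
o1: d²=117 > ρ²=43 → inactive
o2: d²=5 ≤ ρ²=43; F_rep = 32·(-2,1)/5² = (-2.5600,1.2800)
o3: d²=4 ≤ ρ²=43; F_rep = 32·(0,2)/4² = (0.0000,4.0000)
o4: d²=290 > ρ²=43 → inactive
F = F_att + ΣF_rep = (7.9400,9.7800)
p' = p + 1/10·F = (-9.2060,1.9780)

Fx=7.9400 Fy=9.7800 x'=-9.2060 y'=1.9780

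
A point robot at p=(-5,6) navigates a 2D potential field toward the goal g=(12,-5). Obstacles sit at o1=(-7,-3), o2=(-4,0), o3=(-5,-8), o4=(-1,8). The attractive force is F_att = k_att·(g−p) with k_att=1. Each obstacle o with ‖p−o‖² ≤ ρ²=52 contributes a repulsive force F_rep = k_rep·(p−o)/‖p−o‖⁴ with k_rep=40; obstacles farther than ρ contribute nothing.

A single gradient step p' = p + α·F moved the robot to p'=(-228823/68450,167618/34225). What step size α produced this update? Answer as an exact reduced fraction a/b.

α = 1/10

F_att = 1·(g−p) = 1·(17,-11) = (17.0000,-11.0000)
o1: d²=85 > ρ²=52 → inactive
o2: d²=37 ≤ ρ²=52; F_rep = 40·(-1,6)/37² = (-0.0292,0.1753)
o3: d²=196 > ρ²=52 → inactive
o4: d²=20 ≤ ρ²=52; F_rep = 40·(-4,-2)/20² = (-0.4000,-0.2000)
F = F_att + ΣF_rep = (16.5708,-11.0247)
Δp = p'−p = (1.6571,-1.1025); α = Δx/Fx = (113427/68450) / (113427/6845) = 1/10
check: Δy/Fy = (-37732/34225) / (-75464/6845) = 1/10 ✓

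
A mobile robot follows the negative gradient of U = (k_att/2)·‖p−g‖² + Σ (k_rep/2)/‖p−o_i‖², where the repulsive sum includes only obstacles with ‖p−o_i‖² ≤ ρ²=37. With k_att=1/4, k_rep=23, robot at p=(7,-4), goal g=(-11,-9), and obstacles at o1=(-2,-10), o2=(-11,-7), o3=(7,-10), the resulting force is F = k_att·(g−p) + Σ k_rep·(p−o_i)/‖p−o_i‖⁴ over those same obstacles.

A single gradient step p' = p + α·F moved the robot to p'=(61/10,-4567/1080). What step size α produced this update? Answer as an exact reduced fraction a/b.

α = 1/5

F_att = 1/4·(g−p) = 1/4·(-18,-5) = (-4.5000,-1.2500)
o1: d²=117 > ρ²=37 → inactive
o2: d²=333 > ρ²=37 → inactive
o3: d²=36 ≤ ρ²=37; F_rep = 23·(0,6)/36² = (0.0000,0.1065)
F = F_att + ΣF_rep = (-4.5000,-1.1435)
Δp = p'−p = (-0.9000,-0.2287); α = Δx/Fx = (-9/10) / (-9/2) = 1/5
check: Δy/Fy = (-247/1080) / (-247/216) = 1/5 ✓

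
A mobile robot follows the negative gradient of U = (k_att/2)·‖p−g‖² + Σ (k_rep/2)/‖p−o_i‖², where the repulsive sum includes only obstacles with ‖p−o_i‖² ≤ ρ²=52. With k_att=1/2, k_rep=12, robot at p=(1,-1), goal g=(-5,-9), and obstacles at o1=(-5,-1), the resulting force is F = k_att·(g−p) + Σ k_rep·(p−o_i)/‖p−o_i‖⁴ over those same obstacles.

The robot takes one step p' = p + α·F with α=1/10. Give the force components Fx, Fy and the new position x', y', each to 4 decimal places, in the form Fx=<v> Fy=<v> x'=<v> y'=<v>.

Fx=-2.9444 Fy=-4.0000 x'=0.7056 y'=-1.4000

F_att = 1/2·(g−p) = 1/2·(-6,-8) = (-3.0000,-4.0000)
o1: d²=36 ≤ ρ²=52; F_rep = 12·(6,0)/36² = (0.0556,0.0000)
F = F_att + ΣF_rep = (-2.9444,-4.0000)
p' = p + 1/10·F = (0.7056,-1.4000)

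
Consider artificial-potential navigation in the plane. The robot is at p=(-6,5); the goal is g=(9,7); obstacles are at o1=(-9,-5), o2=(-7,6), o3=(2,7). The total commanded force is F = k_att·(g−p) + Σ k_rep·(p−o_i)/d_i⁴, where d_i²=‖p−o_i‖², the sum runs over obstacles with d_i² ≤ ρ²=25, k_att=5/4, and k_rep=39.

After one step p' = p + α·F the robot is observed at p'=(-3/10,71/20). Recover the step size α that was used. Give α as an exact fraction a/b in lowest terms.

F_att = 5/4·(g−p) = 5/4·(15,2) = (18.7500,2.5000)
o1: d²=109 > ρ²=25 → inactive
o2: d²=2 ≤ ρ²=25; F_rep = 39·(1,-1)/2² = (9.7500,-9.7500)
o3: d²=68 > ρ²=25 → inactive
F = F_att + ΣF_rep = (28.5000,-7.2500)
Δp = p'−p = (5.7000,-1.4500); α = Δx/Fx = (57/10) / (57/2) = 1/5
check: Δy/Fy = (-29/20) / (-29/4) = 1/5 ✓

α = 1/5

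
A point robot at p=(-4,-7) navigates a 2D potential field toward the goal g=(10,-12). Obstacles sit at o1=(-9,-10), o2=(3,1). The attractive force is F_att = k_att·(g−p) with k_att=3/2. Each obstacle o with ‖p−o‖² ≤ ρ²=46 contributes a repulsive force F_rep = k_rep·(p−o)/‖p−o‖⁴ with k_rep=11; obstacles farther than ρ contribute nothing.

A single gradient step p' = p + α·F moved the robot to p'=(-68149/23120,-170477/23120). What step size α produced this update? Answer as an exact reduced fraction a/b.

α = 1/20

F_att = 3/2·(g−p) = 3/2·(14,-5) = (21.0000,-7.5000)
o1: d²=34 ≤ ρ²=46; F_rep = 11·(5,3)/34² = (0.0476,0.0285)
o2: d²=113 > ρ²=46 → inactive
F = F_att + ΣF_rep = (21.0476,-7.4715)
Δp = p'−p = (1.0524,-0.3736); α = Δx/Fx = (24331/23120) / (24331/1156) = 1/20
check: Δy/Fy = (-8637/23120) / (-8637/1156) = 1/20 ✓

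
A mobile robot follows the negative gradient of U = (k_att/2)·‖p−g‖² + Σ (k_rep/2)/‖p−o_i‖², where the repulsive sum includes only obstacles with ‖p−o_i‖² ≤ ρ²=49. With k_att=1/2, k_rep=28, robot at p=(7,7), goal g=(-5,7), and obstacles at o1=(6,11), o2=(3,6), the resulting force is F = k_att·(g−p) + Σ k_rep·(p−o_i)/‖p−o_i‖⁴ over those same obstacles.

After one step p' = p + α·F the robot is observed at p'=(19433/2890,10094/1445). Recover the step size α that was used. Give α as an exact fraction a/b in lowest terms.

F_att = 1/2·(g−p) = 1/2·(-12,0) = (-6.0000,0.0000)
o1: d²=17 ≤ ρ²=49; F_rep = 28·(1,-4)/17² = (0.0969,-0.3875)
o2: d²=17 ≤ ρ²=49; F_rep = 28·(4,1)/17² = (0.3875,0.0969)
F = F_att + ΣF_rep = (-5.5156,-0.2907)
Δp = p'−p = (-0.2758,-0.0145); α = Δx/Fx = (-797/2890) / (-1594/289) = 1/20
check: Δy/Fy = (-21/1445) / (-84/289) = 1/20 ✓

α = 1/20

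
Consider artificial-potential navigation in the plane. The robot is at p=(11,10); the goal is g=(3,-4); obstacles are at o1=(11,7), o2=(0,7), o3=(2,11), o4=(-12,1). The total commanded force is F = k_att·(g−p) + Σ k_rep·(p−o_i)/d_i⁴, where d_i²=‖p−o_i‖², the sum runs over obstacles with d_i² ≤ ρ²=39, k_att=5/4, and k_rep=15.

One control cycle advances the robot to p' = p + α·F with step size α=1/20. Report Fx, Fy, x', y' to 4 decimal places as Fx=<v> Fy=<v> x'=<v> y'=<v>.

F_att = 5/4·(g−p) = 5/4·(-8,-14) = (-10.0000,-17.5000)
o1: d²=9 ≤ ρ²=39; F_rep = 15·(0,3)/9² = (0.0000,0.5556)
o2: d²=130 > ρ²=39 → inactive
o3: d²=82 > ρ²=39 → inactive
o4: d²=610 > ρ²=39 → inactive
F = F_att + ΣF_rep = (-10.0000,-16.9444)
p' = p + 1/20·F = (10.5000,9.1528)

Fx=-10.0000 Fy=-16.9444 x'=10.5000 y'=9.1528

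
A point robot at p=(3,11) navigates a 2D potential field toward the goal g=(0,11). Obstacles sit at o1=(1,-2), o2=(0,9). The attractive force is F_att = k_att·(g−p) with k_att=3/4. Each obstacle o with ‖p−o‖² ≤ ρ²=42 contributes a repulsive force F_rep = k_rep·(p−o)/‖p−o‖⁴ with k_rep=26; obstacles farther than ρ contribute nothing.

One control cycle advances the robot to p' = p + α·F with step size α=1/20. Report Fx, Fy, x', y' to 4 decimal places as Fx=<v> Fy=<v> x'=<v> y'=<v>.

F_att = 3/4·(g−p) = 3/4·(-3,0) = (-2.2500,0.0000)
o1: d²=173 > ρ²=42 → inactive
o2: d²=13 ≤ ρ²=42; F_rep = 26·(3,2)/13² = (0.4615,0.3077)
F = F_att + ΣF_rep = (-1.7885,0.3077)
p' = p + 1/20·F = (2.9106,11.0154)

Fx=-1.7885 Fy=0.3077 x'=2.9106 y'=11.0154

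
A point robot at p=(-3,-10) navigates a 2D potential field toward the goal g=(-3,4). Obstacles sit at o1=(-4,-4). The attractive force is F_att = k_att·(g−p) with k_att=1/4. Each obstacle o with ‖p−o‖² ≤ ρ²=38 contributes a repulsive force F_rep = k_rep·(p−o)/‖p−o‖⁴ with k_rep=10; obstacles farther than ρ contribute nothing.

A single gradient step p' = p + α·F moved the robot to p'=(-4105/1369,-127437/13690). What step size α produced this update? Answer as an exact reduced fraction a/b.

α = 1/5

F_att = 1/4·(g−p) = 1/4·(0,14) = (0.0000,3.5000)
o1: d²=37 ≤ ρ²=38; F_rep = 10·(1,-6)/37² = (0.0073,-0.0438)
F = F_att + ΣF_rep = (0.0073,3.4562)
Δp = p'−p = (0.0015,0.6912); α = Δx/Fx = (2/1369) / (10/1369) = 1/5
check: Δy/Fy = (9463/13690) / (9463/2738) = 1/5 ✓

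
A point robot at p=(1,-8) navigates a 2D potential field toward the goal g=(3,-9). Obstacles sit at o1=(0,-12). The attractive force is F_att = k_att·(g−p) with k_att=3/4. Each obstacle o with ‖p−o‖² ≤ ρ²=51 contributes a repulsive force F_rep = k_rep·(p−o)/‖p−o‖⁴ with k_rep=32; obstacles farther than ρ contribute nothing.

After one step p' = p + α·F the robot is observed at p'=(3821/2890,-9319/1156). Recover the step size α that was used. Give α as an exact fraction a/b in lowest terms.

α = 1/5

F_att = 3/4·(g−p) = 3/4·(2,-1) = (1.5000,-0.7500)
o1: d²=17 ≤ ρ²=51; F_rep = 32·(1,4)/17² = (0.1107,0.4429)
F = F_att + ΣF_rep = (1.6107,-0.3071)
Δp = p'−p = (0.3221,-0.0614); α = Δx/Fx = (931/2890) / (931/578) = 1/5
check: Δy/Fy = (-71/1156) / (-355/1156) = 1/5 ✓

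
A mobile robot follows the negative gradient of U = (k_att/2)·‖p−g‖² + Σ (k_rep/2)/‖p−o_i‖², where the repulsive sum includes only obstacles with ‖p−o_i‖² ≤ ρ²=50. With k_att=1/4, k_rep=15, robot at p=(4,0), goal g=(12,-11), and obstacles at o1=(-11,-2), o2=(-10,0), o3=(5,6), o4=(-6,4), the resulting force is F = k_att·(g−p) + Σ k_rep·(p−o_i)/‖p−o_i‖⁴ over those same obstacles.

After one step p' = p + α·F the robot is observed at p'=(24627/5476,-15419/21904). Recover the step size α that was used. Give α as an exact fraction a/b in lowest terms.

α = 1/4

F_att = 1/4·(g−p) = 1/4·(8,-11) = (2.0000,-2.7500)
o1: d²=229 > ρ²=50 → inactive
o2: d²=196 > ρ²=50 → inactive
o3: d²=37 ≤ ρ²=50; F_rep = 15·(-1,-6)/37² = (-0.0110,-0.0657)
o4: d²=116 > ρ²=50 → inactive
F = F_att + ΣF_rep = (1.9890,-2.8157)
Δp = p'−p = (0.4973,-0.7039); α = Δx/Fx = (2723/5476) / (2723/1369) = 1/4
check: Δy/Fy = (-15419/21904) / (-15419/5476) = 1/4 ✓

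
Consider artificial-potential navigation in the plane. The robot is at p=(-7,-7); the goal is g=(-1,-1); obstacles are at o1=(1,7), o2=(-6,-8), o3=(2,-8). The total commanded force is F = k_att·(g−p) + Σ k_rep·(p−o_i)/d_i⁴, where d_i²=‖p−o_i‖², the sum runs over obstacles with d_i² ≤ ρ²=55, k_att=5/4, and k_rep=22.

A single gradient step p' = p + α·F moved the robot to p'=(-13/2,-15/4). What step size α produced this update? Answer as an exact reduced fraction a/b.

F_att = 5/4·(g−p) = 5/4·(6,6) = (7.5000,7.5000)
o1: d²=260 > ρ²=55 → inactive
o2: d²=2 ≤ ρ²=55; F_rep = 22·(-1,1)/2² = (-5.5000,5.5000)
o3: d²=82 > ρ²=55 → inactive
F = F_att + ΣF_rep = (2.0000,13.0000)
Δp = p'−p = (0.5000,3.2500); α = Δx/Fx = (1/2) / (2) = 1/4
check: Δy/Fy = (13/4) / (13) = 1/4 ✓

α = 1/4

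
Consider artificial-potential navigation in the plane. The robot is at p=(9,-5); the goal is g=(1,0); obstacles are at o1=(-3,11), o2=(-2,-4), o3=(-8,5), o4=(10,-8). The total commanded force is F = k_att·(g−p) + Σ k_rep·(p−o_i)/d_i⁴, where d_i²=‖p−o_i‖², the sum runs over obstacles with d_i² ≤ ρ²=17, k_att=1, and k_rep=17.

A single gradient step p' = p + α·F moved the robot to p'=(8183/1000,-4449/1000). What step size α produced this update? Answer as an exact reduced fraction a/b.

F_att = 1·(g−p) = 1·(-8,5) = (-8.0000,5.0000)
o1: d²=400 > ρ²=17 → inactive
o2: d²=122 > ρ²=17 → inactive
o3: d²=389 > ρ²=17 → inactive
o4: d²=10 ≤ ρ²=17; F_rep = 17·(-1,3)/10² = (-0.1700,0.5100)
F = F_att + ΣF_rep = (-8.1700,5.5100)
Δp = p'−p = (-0.8170,0.5510); α = Δx/Fx = (-817/1000) / (-817/100) = 1/10
check: Δy/Fy = (551/1000) / (551/100) = 1/10 ✓

α = 1/10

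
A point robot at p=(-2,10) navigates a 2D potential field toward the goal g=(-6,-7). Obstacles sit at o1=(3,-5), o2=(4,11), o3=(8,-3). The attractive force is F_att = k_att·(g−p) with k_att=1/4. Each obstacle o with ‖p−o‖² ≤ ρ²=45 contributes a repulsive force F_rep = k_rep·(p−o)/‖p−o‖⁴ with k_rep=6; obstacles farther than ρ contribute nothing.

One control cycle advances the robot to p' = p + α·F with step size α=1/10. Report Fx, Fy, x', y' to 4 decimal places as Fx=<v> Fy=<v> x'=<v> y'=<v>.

Fx=-1.0263 Fy=-4.2544 x'=-2.1026 y'=9.5746

F_att = 1/4·(g−p) = 1/4·(-4,-17) = (-1.0000,-4.2500)
o1: d²=250 > ρ²=45 → inactive
o2: d²=37 ≤ ρ²=45; F_rep = 6·(-6,-1)/37² = (-0.0263,-0.0044)
o3: d²=269 > ρ²=45 → inactive
F = F_att + ΣF_rep = (-1.0263,-4.2544)
p' = p + 1/10·F = (-2.1026,9.5746)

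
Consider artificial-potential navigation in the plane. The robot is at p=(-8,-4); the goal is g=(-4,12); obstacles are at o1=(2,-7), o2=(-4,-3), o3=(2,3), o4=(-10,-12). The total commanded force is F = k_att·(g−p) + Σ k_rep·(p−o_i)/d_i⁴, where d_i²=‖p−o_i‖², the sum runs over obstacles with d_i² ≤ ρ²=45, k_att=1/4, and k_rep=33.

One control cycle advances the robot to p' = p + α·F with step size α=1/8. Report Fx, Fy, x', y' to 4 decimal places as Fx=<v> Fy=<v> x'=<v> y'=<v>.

Fx=0.5433 Fy=3.8858 x'=-7.9321 y'=-3.5143

F_att = 1/4·(g−p) = 1/4·(4,16) = (1.0000,4.0000)
o1: d²=109 > ρ²=45 → inactive
o2: d²=17 ≤ ρ²=45; F_rep = 33·(-4,-1)/17² = (-0.4567,-0.1142)
o3: d²=149 > ρ²=45 → inactive
o4: d²=68 > ρ²=45 → inactive
F = F_att + ΣF_rep = (0.5433,3.8858)
p' = p + 1/8·F = (-7.9321,-3.5143)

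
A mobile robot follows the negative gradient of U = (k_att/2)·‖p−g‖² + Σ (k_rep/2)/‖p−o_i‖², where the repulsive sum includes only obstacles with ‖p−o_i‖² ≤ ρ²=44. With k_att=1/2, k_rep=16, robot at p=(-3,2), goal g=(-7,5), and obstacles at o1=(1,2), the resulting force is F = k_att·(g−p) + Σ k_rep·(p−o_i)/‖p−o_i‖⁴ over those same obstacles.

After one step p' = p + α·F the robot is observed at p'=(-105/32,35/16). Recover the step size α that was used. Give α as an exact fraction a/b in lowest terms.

α = 1/8

F_att = 1/2·(g−p) = 1/2·(-4,3) = (-2.0000,1.5000)
o1: d²=16 ≤ ρ²=44; F_rep = 16·(-4,0)/16² = (-0.2500,0.0000)
F = F_att + ΣF_rep = (-2.2500,1.5000)
Δp = p'−p = (-0.2812,0.1875); α = Δx/Fx = (-9/32) / (-9/4) = 1/8
check: Δy/Fy = (3/16) / (3/2) = 1/8 ✓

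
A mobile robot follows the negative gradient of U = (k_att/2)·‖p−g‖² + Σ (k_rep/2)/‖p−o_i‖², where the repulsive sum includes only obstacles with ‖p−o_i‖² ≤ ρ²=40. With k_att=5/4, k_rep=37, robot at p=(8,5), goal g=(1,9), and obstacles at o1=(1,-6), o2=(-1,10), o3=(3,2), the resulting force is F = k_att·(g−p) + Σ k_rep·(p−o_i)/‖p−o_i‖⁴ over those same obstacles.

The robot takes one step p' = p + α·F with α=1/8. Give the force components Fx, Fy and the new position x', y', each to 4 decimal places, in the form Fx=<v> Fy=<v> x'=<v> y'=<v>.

Fx=-8.5900 Fy=5.0960 x'=6.9263 y'=5.6370

F_att = 5/4·(g−p) = 5/4·(-7,4) = (-8.7500,5.0000)
o1: d²=170 > ρ²=40 → inactive
o2: d²=106 > ρ²=40 → inactive
o3: d²=34 ≤ ρ²=40; F_rep = 37·(5,3)/34² = (0.1600,0.0960)
F = F_att + ΣF_rep = (-8.5900,5.0960)
p' = p + 1/8·F = (6.9263,5.6370)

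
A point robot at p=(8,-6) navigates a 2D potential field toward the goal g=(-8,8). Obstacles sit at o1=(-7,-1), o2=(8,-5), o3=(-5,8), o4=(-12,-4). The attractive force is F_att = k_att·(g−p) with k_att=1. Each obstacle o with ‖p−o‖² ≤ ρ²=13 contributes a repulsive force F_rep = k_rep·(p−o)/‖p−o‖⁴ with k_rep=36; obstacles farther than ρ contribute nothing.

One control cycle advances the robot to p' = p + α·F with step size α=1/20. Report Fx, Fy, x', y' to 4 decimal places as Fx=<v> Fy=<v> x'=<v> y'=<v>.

F_att = 1·(g−p) = 1·(-16,14) = (-16.0000,14.0000)
o1: d²=250 > ρ²=13 → inactive
o2: d²=1 ≤ ρ²=13; F_rep = 36·(0,-1)/1² = (0.0000,-36.0000)
o3: d²=365 > ρ²=13 → inactive
o4: d²=404 > ρ²=13 → inactive
F = F_att + ΣF_rep = (-16.0000,-22.0000)
p' = p + 1/20·F = (7.2000,-7.1000)

Fx=-16.0000 Fy=-22.0000 x'=7.2000 y'=-7.1000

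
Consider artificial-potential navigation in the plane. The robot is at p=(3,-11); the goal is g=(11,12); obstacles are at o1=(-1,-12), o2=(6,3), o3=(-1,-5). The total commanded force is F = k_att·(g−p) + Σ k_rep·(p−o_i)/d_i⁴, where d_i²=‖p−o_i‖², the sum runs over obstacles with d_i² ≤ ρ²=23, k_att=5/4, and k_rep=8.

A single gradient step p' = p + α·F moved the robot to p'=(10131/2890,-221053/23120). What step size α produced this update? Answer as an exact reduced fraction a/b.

α = 1/20

F_att = 5/4·(g−p) = 5/4·(8,23) = (10.0000,28.7500)
o1: d²=17 ≤ ρ²=23; F_rep = 8·(4,1)/17² = (0.1107,0.0277)
o2: d²=205 > ρ²=23 → inactive
o3: d²=52 > ρ²=23 → inactive
F = F_att + ΣF_rep = (10.1107,28.7777)
Δp = p'−p = (0.5055,1.4389); α = Δx/Fx = (1461/2890) / (2922/289) = 1/20
check: Δy/Fy = (33267/23120) / (33267/1156) = 1/20 ✓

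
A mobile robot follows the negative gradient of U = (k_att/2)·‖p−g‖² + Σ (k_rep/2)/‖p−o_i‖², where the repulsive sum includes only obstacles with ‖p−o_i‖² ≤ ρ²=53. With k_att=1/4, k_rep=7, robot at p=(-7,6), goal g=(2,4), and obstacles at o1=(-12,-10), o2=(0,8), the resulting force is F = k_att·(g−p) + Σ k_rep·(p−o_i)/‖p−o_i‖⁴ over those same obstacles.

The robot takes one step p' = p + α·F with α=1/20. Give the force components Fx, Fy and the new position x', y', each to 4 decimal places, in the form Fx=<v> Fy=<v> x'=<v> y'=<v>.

Fx=2.2326 Fy=-0.5050 x'=-6.8884 y'=5.9748

F_att = 1/4·(g−p) = 1/4·(9,-2) = (2.2500,-0.5000)
o1: d²=281 > ρ²=53 → inactive
o2: d²=53 ≤ ρ²=53; F_rep = 7·(-7,-2)/53² = (-0.0174,-0.0050)
F = F_att + ΣF_rep = (2.2326,-0.5050)
p' = p + 1/20·F = (-6.8884,5.9748)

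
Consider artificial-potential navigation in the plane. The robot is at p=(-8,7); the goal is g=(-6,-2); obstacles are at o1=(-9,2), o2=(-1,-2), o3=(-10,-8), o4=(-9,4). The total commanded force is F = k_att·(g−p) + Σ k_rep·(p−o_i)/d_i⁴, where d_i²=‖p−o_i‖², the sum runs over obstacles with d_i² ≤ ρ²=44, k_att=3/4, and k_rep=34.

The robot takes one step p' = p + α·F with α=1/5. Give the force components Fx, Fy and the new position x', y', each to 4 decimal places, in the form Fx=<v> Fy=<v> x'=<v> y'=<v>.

F_att = 3/4·(g−p) = 3/4·(2,-9) = (1.5000,-6.7500)
o1: d²=26 ≤ ρ²=44; F_rep = 34·(1,5)/26² = (0.0503,0.2515)
o2: d²=130 > ρ²=44 → inactive
o3: d²=229 > ρ²=44 → inactive
o4: d²=10 ≤ ρ²=44; F_rep = 34·(1,3)/10² = (0.3400,1.0200)
F = F_att + ΣF_rep = (1.8903,-5.4785)
p' = p + 1/5·F = (-7.6219,5.9043)

Fx=1.8903 Fy=-5.4785 x'=-7.6219 y'=5.9043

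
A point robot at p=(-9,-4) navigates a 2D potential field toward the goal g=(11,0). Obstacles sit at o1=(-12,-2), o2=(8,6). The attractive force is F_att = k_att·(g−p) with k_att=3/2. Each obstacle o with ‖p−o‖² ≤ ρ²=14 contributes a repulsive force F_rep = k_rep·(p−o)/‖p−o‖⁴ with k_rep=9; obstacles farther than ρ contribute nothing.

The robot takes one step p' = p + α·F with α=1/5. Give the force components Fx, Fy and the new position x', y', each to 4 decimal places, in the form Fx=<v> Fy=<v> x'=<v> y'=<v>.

F_att = 3/2·(g−p) = 3/2·(20,4) = (30.0000,6.0000)
o1: d²=13 ≤ ρ²=14; F_rep = 9·(3,-2)/13² = (0.1598,-0.1065)
o2: d²=389 > ρ²=14 → inactive
F = F_att + ΣF_rep = (30.1598,5.8935)
p' = p + 1/5·F = (-2.9680,-2.8213)

Fx=30.1598 Fy=5.8935 x'=-2.9680 y'=-2.8213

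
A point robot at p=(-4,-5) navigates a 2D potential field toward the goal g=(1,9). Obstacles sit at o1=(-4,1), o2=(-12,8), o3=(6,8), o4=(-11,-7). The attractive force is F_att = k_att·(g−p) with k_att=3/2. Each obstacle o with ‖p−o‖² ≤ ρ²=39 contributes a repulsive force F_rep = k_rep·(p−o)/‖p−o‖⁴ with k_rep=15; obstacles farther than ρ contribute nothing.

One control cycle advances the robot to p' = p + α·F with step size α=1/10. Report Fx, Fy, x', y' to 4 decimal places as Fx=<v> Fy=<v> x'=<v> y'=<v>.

F_att = 3/2·(g−p) = 3/2·(5,14) = (7.5000,21.0000)
o1: d²=36 ≤ ρ²=39; F_rep = 15·(0,-6)/36² = (0.0000,-0.0694)
o2: d²=233 > ρ²=39 → inactive
o3: d²=269 > ρ²=39 → inactive
o4: d²=53 > ρ²=39 → inactive
F = F_att + ΣF_rep = (7.5000,20.9306)
p' = p + 1/10·F = (-3.2500,-2.9069)

Fx=7.5000 Fy=20.9306 x'=-3.2500 y'=-2.9069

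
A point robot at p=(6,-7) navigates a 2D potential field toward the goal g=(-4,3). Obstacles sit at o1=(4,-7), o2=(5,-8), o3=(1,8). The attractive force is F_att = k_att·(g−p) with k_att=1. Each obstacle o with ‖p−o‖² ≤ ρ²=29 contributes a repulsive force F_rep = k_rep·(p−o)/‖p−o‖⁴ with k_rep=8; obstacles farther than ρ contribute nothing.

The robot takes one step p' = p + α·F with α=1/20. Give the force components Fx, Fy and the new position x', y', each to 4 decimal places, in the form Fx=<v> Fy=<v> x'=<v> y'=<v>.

Fx=-7.0000 Fy=12.0000 x'=5.6500 y'=-6.4000

F_att = 1·(g−p) = 1·(-10,10) = (-10.0000,10.0000)
o1: d²=4 ≤ ρ²=29; F_rep = 8·(2,0)/4² = (1.0000,0.0000)
o2: d²=2 ≤ ρ²=29; F_rep = 8·(1,1)/2² = (2.0000,2.0000)
o3: d²=250 > ρ²=29 → inactive
F = F_att + ΣF_rep = (-7.0000,12.0000)
p' = p + 1/20·F = (5.6500,-6.4000)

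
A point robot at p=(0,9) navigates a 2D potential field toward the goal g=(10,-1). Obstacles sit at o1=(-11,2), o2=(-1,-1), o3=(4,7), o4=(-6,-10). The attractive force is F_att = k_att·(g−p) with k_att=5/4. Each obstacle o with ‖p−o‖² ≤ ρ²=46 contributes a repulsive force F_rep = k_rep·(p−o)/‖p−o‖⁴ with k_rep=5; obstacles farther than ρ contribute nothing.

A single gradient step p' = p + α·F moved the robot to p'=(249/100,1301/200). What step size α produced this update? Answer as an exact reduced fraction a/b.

F_att = 5/4·(g−p) = 5/4·(10,-10) = (12.5000,-12.5000)
o1: d²=170 > ρ²=46 → inactive
o2: d²=101 > ρ²=46 → inactive
o3: d²=20 ≤ ρ²=46; F_rep = 5·(-4,2)/20² = (-0.0500,0.0250)
o4: d²=397 > ρ²=46 → inactive
F = F_att + ΣF_rep = (12.4500,-12.4750)
Δp = p'−p = (2.4900,-2.4950); α = Δx/Fx = (249/100) / (249/20) = 1/5
check: Δy/Fy = (-499/200) / (-499/40) = 1/5 ✓

α = 1/5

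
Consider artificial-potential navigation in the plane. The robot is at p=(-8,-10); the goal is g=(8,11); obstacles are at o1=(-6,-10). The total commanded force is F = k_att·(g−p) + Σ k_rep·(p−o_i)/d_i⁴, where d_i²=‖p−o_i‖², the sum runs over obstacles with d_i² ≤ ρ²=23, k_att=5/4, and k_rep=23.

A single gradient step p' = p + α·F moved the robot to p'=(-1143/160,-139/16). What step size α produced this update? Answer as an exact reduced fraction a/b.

α = 1/20

F_att = 5/4·(g−p) = 5/4·(16,21) = (20.0000,26.2500)
o1: d²=4 ≤ ρ²=23; F_rep = 23·(-2,0)/4² = (-2.8750,0.0000)
F = F_att + ΣF_rep = (17.1250,26.2500)
Δp = p'−p = (0.8562,1.3125); α = Δx/Fx = (137/160) / (137/8) = 1/20
check: Δy/Fy = (21/16) / (105/4) = 1/20 ✓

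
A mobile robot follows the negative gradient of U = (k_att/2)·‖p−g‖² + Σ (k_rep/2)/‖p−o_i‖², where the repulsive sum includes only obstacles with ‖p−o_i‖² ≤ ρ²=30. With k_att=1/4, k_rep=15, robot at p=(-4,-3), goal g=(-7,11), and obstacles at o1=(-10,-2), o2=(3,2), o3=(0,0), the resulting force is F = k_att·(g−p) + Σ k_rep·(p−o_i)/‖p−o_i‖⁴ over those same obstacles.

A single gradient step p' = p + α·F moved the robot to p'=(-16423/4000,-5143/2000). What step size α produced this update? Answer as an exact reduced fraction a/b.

α = 1/8

F_att = 1/4·(g−p) = 1/4·(-3,14) = (-0.7500,3.5000)
o1: d²=37 > ρ²=30 → inactive
o2: d²=74 > ρ²=30 → inactive
o3: d²=25 ≤ ρ²=30; F_rep = 15·(-4,-3)/25² = (-0.0960,-0.0720)
F = F_att + ΣF_rep = (-0.8460,3.4280)
Δp = p'−p = (-0.1057,0.4285); α = Δx/Fx = (-423/4000) / (-423/500) = 1/8
check: Δy/Fy = (857/2000) / (857/250) = 1/8 ✓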